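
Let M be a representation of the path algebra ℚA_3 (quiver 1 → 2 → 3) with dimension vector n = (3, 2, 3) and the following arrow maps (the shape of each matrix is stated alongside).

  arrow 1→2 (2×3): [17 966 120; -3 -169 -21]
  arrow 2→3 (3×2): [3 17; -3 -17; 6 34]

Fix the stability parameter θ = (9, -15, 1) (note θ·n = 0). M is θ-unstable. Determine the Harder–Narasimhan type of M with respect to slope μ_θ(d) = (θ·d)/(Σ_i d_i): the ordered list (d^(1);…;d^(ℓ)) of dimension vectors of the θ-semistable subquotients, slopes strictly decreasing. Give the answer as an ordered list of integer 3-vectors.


Barcode: M ≅ I[1,1], I[1,2], I[1,3], I[3,3]^2. HN layers by μ_θ (3 steps, strictly decreasing):
  μ^(1)=9; μ^(2)=1; μ^(3)=-3

((1, 0, 0); (0, 0, 3); (2, 2, 0))


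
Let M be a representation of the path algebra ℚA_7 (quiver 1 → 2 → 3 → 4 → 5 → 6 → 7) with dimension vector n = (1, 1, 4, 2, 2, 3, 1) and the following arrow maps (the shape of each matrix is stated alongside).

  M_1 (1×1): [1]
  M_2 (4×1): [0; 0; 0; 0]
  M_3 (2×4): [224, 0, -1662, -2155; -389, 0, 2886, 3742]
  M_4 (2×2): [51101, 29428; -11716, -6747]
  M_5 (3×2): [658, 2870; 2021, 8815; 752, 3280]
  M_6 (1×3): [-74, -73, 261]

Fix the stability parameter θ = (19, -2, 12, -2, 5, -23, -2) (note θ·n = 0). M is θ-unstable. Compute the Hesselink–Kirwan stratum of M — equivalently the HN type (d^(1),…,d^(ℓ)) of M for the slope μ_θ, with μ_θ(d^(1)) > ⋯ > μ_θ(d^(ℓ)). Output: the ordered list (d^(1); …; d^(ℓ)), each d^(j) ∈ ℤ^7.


Barcode: M ≅ I[1,2], I[3,3]^2, I[3,5], I[3,7], I[6,6]^2. HN layers by μ_θ (5 steps, strictly decreasing):
  μ^(1)=12; μ^(2)=17/2; μ^(3)=5; μ^(4)=-2; μ^(5)=-23

((0, 0, 2, 0, 0, 0, 0); (1, 1, 0, 0, 0, 0, 0); (0, 0, 1, 1, 1, 0, 0); (0, 0, 1, 1, 1, 1, 1); (0, 0, 0, 0, 0, 2, 0))


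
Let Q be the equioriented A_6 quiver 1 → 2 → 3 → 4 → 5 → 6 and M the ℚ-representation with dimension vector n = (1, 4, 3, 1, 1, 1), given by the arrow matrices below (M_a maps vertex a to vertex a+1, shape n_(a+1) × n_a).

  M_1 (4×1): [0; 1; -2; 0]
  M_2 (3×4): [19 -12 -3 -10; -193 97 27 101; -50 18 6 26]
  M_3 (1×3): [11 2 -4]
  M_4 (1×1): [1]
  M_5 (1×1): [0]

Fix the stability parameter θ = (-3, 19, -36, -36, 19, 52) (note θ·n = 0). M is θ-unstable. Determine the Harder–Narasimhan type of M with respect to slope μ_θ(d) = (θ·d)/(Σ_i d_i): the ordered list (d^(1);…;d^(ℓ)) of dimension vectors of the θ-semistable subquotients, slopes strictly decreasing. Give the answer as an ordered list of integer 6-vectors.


Via rank(M_{q-1}∘⋯∘M_p): M ≅ I[1,5], I[2,2]^2, I[2,3], I[3,3], I[6,6].
μ_θ-semistable layers: μ^(1)=52; μ^(2)=19; μ^(3)=-17/2; μ^(4)=-14; μ^(5)=-36

((0, 0, 0, 0, 0, 1); (0, 2, 0, 0, 1, 0); (0, 1, 1, 0, 0, 0); (1, 1, 1, 1, 0, 0); (0, 0, 1, 0, 0, 0))


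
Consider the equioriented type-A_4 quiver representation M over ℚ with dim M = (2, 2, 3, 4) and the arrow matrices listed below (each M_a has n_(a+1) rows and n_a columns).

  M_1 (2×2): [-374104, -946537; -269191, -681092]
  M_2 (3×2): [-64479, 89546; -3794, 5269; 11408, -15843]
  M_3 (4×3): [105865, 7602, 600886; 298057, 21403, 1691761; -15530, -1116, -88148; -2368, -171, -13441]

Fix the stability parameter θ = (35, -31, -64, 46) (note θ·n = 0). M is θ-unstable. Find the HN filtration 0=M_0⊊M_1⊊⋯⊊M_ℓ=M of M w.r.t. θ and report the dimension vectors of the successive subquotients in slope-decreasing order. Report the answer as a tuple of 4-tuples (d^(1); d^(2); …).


Interval decomposition of M: I[1,3], I[1,4], I[3,4], I[4,4]^2.
HN type (ℓ=3): μ^(1)=46; μ^(2)=-20; μ^(3)=-64

((0, 0, 0, 4); (2, 2, 2, 0); (0, 0, 1, 0))


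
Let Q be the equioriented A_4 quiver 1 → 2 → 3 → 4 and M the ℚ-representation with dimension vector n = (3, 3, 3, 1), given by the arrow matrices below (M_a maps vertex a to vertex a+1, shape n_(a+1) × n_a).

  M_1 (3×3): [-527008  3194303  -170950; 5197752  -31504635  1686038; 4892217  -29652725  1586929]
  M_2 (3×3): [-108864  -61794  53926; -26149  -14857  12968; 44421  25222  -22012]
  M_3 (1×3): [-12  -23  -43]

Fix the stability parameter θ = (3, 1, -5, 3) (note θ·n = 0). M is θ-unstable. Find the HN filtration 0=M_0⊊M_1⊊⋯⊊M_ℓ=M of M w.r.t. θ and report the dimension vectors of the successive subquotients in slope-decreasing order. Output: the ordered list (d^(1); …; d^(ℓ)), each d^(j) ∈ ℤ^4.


Via rank(M_{q-1}∘⋯∘M_p): M ≅ I[1,3]^2, I[1,4].
μ_θ-semistable layers: μ^(1)=3; μ^(2)=-1/3

((0, 0, 0, 1); (3, 3, 3, 0))


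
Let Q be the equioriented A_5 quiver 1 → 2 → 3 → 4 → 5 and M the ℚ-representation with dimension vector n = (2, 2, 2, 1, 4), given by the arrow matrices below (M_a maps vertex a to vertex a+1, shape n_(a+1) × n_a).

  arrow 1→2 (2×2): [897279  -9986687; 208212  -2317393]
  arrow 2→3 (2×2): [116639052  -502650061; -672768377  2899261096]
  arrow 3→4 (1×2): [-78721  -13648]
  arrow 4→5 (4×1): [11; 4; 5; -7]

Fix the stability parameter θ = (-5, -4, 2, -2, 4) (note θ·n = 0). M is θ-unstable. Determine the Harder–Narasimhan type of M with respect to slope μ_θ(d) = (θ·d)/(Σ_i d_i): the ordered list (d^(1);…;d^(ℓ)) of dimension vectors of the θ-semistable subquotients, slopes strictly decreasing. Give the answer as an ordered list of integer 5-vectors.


Barcode: M ≅ I[1,3], I[1,5], I[5,5]^3. HN layers by μ_θ (5 steps, strictly decreasing):
  μ^(1)=4; μ^(2)=2; μ^(3)=0; μ^(4)=-4; μ^(5)=-5

((0, 0, 0, 0, 4); (0, 0, 1, 0, 0); (0, 0, 1, 1, 0); (0, 2, 0, 0, 0); (2, 0, 0, 0, 0))


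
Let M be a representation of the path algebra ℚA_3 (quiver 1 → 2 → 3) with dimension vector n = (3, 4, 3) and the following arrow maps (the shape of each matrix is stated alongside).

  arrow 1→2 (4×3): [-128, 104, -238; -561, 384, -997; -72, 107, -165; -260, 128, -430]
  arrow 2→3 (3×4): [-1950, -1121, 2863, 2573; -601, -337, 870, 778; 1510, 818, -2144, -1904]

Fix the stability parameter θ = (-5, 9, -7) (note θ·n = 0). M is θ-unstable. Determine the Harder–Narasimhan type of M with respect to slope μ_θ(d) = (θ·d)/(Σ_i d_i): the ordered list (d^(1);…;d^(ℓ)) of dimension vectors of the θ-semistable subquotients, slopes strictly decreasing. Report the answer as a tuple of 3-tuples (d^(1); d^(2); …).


Via rank(M_{q-1}∘⋯∘M_p): M ≅ I[1,2], I[1,3]^2, I[2,2], I[3,3].
μ_θ-semistable layers: μ^(1)=9; μ^(2)=1; μ^(3)=-5; μ^(4)=-7

((0, 2, 0); (0, 2, 2); (3, 0, 0); (0, 0, 1))


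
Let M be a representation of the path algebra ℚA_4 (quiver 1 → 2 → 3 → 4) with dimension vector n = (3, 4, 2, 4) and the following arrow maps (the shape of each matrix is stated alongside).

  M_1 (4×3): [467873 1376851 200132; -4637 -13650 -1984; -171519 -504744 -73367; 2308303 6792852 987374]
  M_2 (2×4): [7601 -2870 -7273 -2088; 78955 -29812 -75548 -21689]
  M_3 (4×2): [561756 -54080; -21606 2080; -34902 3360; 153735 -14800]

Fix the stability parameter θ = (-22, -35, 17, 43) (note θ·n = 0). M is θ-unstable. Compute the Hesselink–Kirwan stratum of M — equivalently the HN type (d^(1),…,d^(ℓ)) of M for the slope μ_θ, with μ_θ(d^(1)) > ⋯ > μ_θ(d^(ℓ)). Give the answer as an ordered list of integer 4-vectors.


Barcode: M ≅ I[1,2], I[1,3], I[1,4], I[2,2], I[4,4]^3. HN layers by μ_θ (4 steps, strictly decreasing):
  μ^(1)=43; μ^(2)=17; μ^(3)=-57/2; μ^(4)=-35

((0, 0, 0, 4); (0, 0, 2, 0); (3, 3, 0, 0); (0, 1, 0, 0))


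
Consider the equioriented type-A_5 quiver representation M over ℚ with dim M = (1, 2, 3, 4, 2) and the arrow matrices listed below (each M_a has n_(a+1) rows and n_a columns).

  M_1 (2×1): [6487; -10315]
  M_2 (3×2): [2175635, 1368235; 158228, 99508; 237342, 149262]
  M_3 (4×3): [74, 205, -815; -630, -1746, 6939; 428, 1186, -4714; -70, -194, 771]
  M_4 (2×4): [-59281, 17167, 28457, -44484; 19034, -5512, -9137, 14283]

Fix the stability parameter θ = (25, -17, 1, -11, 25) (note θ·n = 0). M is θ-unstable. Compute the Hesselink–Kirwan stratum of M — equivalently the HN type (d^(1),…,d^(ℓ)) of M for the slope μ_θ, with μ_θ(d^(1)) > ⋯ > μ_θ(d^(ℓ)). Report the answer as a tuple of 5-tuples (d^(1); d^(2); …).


Interval decomposition of M: I[1,3], I[2,2], I[3,5]^2, I[4,4]^2.
HN type (ℓ=5): μ^(1)=25; μ^(2)=3; μ^(3)=-5; μ^(4)=-11; μ^(5)=-17

((0, 0, 0, 0, 2); (1, 1, 1, 0, 0); (0, 0, 2, 2, 0); (0, 0, 0, 2, 0); (0, 1, 0, 0, 0))


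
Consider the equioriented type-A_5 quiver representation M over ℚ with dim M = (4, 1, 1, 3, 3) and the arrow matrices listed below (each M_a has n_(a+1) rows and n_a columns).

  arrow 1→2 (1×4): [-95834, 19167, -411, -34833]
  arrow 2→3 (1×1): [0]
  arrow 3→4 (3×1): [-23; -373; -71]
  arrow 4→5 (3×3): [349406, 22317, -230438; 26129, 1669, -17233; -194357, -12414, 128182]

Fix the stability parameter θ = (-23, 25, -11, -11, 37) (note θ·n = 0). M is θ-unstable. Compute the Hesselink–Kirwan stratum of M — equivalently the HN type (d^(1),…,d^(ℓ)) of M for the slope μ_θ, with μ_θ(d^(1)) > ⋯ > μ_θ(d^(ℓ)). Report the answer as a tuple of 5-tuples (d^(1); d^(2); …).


Via rank(M_{q-1}∘⋯∘M_p): M ≅ I[1,1]^3, I[1,2], I[3,5], I[4,5]^2.
μ_θ-semistable layers: μ^(1)=37; μ^(2)=25; μ^(3)=-11; μ^(4)=-23

((0, 0, 0, 0, 3); (0, 1, 0, 0, 0); (0, 0, 1, 3, 0); (4, 0, 0, 0, 0))


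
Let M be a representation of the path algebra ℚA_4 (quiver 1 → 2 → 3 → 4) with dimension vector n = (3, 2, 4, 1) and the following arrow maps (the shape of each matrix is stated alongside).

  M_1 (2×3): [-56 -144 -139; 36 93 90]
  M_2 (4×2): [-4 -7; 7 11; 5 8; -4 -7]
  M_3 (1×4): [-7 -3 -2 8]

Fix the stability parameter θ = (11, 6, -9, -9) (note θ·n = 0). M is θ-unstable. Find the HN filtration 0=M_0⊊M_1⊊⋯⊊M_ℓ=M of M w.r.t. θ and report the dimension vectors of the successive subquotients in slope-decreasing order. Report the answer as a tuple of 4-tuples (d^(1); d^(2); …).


Via rank(M_{q-1}∘⋯∘M_p): M ≅ I[1,1], I[1,3], I[1,4], I[3,3]^2.
μ_θ-semistable layers: μ^(1)=11; μ^(2)=8/3; μ^(3)=-1/4; μ^(4)=-9

((1, 0, 0, 0); (1, 1, 1, 0); (1, 1, 1, 1); (0, 0, 2, 0))


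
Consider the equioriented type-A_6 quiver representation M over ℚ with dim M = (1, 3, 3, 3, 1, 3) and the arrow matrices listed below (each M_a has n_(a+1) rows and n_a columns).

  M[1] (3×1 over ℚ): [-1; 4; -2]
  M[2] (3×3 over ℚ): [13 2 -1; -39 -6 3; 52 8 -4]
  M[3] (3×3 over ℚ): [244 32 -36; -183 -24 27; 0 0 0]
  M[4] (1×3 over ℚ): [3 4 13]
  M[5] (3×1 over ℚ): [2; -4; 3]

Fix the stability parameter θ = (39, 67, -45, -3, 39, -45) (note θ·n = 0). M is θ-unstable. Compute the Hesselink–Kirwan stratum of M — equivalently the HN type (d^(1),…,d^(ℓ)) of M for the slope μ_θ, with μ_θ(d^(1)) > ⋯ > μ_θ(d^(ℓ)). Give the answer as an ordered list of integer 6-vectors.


Barcode: M ≅ I[1,4], I[2,2]^2, I[3,3]^2, I[4,4], I[4,6], I[6,6]^2. HN layers by μ_θ (4 steps, strictly decreasing):
  μ^(1)=67; μ^(2)=29/2; μ^(3)=-3; μ^(4)=-45

((0, 2, 0, 0, 0, 0); (1, 1, 1, 1, 0, 0); (0, 0, 0, 2, 1, 1); (0, 0, 2, 0, 0, 2))


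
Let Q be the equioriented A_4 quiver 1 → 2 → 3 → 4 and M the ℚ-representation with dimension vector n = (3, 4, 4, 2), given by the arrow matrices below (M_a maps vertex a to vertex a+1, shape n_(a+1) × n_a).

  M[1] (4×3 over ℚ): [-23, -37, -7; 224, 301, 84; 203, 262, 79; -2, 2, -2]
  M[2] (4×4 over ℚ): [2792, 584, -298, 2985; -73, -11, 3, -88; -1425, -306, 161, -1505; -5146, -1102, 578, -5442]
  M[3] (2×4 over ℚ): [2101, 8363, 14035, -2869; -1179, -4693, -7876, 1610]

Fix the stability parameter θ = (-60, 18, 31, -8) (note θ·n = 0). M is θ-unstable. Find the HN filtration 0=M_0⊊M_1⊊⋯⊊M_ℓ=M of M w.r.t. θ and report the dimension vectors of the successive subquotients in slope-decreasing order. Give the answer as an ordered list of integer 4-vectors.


Via rank(M_{q-1}∘⋯∘M_p): M ≅ I[1,1], I[1,2], I[1,4], I[2,3], I[2,4], I[3,3].
μ_θ-semistable layers: μ^(1)=31; μ^(2)=18; μ^(3)=41/3; μ^(4)=-60

((0, 0, 2, 0); (0, 2, 0, 0); (0, 2, 2, 2); (3, 0, 0, 0))


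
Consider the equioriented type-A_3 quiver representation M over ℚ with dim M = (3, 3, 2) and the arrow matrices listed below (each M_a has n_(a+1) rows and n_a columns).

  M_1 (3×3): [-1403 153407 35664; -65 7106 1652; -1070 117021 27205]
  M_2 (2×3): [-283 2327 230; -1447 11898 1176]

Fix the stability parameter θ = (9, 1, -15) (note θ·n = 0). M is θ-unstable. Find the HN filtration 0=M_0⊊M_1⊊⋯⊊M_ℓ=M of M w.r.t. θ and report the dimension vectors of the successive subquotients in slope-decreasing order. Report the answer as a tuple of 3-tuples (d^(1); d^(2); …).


Via rank(M_{q-1}∘⋯∘M_p): M ≅ I[1,2], I[1,3]^2.
μ_θ-semistable layers: μ^(1)=5; μ^(2)=-5/3

((1, 1, 0); (2, 2, 2))


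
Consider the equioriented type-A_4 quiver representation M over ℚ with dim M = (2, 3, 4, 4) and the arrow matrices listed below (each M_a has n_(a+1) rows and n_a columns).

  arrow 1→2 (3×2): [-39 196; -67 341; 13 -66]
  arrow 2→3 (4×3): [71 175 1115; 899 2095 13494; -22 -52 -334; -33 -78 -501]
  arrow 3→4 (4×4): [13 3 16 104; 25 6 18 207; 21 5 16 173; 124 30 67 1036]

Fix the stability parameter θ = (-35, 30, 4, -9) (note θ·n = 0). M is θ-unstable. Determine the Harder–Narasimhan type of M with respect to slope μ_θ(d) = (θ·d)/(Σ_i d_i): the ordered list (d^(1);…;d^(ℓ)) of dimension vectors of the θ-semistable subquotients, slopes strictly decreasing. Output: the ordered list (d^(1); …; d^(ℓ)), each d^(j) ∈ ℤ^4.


Interval decomposition of M: I[1,4]^2, I[2,4], I[3,4].
HN type (ℓ=3): μ^(1)=25/3; μ^(2)=-5/2; μ^(3)=-35

((0, 3, 3, 3); (0, 0, 1, 1); (2, 0, 0, 0))


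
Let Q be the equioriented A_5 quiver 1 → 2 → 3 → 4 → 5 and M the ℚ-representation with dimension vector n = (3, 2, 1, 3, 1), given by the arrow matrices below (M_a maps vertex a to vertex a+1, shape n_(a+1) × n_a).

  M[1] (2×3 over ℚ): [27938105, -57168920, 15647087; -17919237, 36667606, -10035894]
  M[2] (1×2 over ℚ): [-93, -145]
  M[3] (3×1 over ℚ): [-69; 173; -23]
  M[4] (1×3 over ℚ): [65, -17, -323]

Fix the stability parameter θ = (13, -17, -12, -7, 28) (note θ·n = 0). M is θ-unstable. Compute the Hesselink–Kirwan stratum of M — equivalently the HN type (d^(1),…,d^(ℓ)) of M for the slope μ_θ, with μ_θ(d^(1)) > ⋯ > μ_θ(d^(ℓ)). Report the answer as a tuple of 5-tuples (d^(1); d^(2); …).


Interval decomposition of M: I[1,1], I[1,2], I[1,5], I[4,4]^2.
HN type (ℓ=5): μ^(1)=28; μ^(2)=13; μ^(3)=-2; μ^(4)=-23/4; μ^(5)=-7

((0, 0, 0, 0, 1); (1, 0, 0, 0, 0); (1, 1, 0, 0, 0); (1, 1, 1, 1, 0); (0, 0, 0, 2, 0))


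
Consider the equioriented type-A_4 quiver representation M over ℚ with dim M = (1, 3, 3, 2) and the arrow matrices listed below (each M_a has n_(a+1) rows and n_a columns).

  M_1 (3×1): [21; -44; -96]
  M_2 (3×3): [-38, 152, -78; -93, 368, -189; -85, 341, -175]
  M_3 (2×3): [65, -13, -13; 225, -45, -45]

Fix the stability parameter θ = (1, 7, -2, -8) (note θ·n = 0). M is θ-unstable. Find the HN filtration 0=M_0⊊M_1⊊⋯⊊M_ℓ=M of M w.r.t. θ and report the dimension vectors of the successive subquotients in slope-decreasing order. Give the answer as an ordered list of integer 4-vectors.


Via rank(M_{q-1}∘⋯∘M_p): M ≅ I[1,3], I[2,3], I[2,4], I[4,4].
μ_θ-semistable layers: μ^(1)=5/2; μ^(2)=1; μ^(3)=-1; μ^(4)=-8

((0, 2, 2, 0); (1, 0, 0, 0); (0, 1, 1, 1); (0, 0, 0, 1))


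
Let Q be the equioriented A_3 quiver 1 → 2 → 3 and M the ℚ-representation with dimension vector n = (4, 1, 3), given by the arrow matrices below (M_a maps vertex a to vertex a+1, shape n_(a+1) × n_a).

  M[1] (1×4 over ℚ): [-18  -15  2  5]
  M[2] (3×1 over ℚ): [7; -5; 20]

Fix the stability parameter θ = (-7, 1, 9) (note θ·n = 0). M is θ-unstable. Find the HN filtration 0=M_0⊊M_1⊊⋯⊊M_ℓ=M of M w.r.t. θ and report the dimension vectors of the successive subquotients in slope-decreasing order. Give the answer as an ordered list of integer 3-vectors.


Via rank(M_{q-1}∘⋯∘M_p): M ≅ I[1,1]^3, I[1,3], I[3,3]^2.
μ_θ-semistable layers: μ^(1)=9; μ^(2)=1; μ^(3)=-7

((0, 0, 3); (0, 1, 0); (4, 0, 0))


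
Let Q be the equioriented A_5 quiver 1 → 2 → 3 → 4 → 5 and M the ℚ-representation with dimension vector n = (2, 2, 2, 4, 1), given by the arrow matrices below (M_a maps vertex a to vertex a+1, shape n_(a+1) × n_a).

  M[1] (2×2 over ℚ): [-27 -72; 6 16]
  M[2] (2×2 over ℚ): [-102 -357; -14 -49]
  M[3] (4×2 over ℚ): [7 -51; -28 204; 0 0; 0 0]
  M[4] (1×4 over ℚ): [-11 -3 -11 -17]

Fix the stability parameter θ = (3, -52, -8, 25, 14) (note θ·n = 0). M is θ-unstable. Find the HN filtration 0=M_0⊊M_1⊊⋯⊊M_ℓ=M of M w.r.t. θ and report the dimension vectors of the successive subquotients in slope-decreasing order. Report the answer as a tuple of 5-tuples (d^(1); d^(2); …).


Interval decomposition of M: I[1,1], I[1,3], I[2,2], I[3,5], I[4,4]^3.
HN type (ℓ=6): μ^(1)=25; μ^(2)=39/2; μ^(3)=3; μ^(4)=-8; μ^(5)=-49/2; μ^(6)=-52

((0, 0, 0, 3, 0); (0, 0, 0, 1, 1); (1, 0, 0, 0, 0); (0, 0, 2, 0, 0); (1, 1, 0, 0, 0); (0, 1, 0, 0, 0))


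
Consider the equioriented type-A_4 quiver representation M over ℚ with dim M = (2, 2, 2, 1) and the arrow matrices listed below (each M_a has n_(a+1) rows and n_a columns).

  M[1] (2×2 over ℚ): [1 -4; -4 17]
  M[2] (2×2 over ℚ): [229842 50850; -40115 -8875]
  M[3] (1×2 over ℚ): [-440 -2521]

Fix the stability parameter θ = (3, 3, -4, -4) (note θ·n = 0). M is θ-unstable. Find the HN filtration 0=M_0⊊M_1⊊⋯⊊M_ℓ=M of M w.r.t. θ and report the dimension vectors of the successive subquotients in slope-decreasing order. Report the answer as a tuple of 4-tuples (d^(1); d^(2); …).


Interval decomposition of M: I[1,2], I[1,4], I[3,3].
HN type (ℓ=3): μ^(1)=3; μ^(2)=-1/2; μ^(3)=-4

((1, 1, 0, 0); (1, 1, 1, 1); (0, 0, 1, 0))


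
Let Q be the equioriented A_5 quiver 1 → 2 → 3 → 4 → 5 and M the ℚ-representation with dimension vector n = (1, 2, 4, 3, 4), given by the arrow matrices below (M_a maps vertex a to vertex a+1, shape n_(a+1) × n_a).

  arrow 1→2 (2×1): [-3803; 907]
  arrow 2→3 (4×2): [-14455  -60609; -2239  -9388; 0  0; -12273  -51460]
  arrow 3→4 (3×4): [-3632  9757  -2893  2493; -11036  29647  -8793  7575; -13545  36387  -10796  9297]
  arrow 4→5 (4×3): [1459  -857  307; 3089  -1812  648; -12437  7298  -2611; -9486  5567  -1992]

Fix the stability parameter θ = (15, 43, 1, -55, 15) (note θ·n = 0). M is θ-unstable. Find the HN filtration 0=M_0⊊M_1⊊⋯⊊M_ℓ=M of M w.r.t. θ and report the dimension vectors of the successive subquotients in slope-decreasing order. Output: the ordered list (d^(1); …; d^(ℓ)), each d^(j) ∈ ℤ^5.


Via rank(M_{q-1}∘⋯∘M_p): M ≅ I[1,3], I[2,5], I[3,5]^2, I[5,5].
μ_θ-semistable layers: μ^(1)=22; μ^(2)=15; μ^(3)=-11/3; μ^(4)=-27

((0, 1, 1, 0, 0); (1, 0, 0, 0, 4); (0, 1, 1, 1, 0); (0, 0, 2, 2, 0))


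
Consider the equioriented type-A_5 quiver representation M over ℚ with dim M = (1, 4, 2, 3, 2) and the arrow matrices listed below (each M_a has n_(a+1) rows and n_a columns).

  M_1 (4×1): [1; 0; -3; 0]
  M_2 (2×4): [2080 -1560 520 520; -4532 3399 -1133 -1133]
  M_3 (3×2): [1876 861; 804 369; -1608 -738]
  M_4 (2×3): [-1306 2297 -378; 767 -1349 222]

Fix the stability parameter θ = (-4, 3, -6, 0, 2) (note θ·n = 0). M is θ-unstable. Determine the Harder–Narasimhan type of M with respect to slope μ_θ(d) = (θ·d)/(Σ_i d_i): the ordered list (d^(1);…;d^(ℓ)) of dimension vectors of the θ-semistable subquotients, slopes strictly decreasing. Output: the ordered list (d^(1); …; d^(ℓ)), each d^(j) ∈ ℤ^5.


Via rank(M_{q-1}∘⋯∘M_p): M ≅ I[1,5], I[2,2]^3, I[3,3], I[4,4], I[4,5].
μ_θ-semistable layers: μ^(1)=3; μ^(2)=2; μ^(3)=0; μ^(4)=-3/2; μ^(5)=-4; μ^(6)=-6

((0, 3, 0, 0, 0); (0, 0, 0, 0, 2); (0, 0, 0, 3, 0); (0, 1, 1, 0, 0); (1, 0, 0, 0, 0); (0, 0, 1, 0, 0))


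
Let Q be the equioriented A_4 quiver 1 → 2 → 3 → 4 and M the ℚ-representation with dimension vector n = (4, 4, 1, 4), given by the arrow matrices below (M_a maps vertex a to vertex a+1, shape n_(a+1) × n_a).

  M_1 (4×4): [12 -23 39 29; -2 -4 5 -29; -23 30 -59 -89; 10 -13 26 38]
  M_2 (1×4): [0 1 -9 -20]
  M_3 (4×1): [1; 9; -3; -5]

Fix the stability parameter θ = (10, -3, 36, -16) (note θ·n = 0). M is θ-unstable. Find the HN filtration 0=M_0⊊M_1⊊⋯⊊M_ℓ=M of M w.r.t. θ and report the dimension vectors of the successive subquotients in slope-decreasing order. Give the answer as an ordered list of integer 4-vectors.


Barcode: M ≅ I[1,2]^3, I[1,4], I[4,4]^3. HN layers by μ_θ (3 steps, strictly decreasing):
  μ^(1)=10; μ^(2)=7/2; μ^(3)=-16

((0, 0, 1, 1); (4, 4, 0, 0); (0, 0, 0, 3))


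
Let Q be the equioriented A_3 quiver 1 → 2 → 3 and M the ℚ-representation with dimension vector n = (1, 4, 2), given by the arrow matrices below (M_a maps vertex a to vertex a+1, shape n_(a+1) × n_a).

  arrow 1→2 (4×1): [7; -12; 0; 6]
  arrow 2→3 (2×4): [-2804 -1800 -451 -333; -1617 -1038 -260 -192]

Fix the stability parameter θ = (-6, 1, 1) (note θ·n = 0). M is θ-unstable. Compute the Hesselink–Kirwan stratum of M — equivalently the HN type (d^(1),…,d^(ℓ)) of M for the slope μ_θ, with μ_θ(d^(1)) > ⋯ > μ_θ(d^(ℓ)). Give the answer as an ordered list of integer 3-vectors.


Interval decomposition of M: I[1,3], I[2,2]^2, I[2,3].
HN type (ℓ=2): μ^(1)=1; μ^(2)=-6

((0, 4, 2); (1, 0, 0))


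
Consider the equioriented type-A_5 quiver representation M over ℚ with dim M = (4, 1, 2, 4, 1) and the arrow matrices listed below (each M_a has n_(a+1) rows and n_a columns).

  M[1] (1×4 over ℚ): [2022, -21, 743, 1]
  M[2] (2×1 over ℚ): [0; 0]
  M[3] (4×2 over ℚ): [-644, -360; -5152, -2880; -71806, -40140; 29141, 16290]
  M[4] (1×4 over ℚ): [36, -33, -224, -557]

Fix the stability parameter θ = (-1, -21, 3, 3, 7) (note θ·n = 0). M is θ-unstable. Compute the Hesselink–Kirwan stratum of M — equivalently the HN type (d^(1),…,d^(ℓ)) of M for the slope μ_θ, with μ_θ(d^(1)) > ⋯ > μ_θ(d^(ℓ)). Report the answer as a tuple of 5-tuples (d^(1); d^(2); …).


Barcode: M ≅ I[1,1]^3, I[1,2], I[3,3], I[3,5], I[4,4]^3. HN layers by μ_θ (4 steps, strictly decreasing):
  μ^(1)=7; μ^(2)=3; μ^(3)=-1; μ^(4)=-11

((0, 0, 0, 0, 1); (0, 0, 2, 4, 0); (3, 0, 0, 0, 0); (1, 1, 0, 0, 0))


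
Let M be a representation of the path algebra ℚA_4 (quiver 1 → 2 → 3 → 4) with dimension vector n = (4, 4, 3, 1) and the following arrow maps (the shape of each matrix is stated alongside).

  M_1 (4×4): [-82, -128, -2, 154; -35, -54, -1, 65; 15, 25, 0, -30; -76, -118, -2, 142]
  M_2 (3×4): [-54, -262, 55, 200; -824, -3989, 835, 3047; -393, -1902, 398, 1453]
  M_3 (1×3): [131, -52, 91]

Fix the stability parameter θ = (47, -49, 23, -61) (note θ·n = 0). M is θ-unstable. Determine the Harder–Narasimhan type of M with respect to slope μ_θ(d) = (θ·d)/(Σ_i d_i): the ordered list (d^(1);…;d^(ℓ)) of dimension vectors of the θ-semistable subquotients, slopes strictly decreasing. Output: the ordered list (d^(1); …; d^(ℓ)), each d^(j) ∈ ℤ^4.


Barcode: M ≅ I[1,1]^2, I[1,3], I[1,4], I[2,2], I[2,3]. HN layers by μ_θ (5 steps, strictly decreasing):
  μ^(1)=47; μ^(2)=23; μ^(3)=-1; μ^(4)=-10; μ^(5)=-49

((2, 0, 0, 0); (0, 0, 2, 0); (1, 1, 0, 0); (1, 1, 1, 1); (0, 2, 0, 0))


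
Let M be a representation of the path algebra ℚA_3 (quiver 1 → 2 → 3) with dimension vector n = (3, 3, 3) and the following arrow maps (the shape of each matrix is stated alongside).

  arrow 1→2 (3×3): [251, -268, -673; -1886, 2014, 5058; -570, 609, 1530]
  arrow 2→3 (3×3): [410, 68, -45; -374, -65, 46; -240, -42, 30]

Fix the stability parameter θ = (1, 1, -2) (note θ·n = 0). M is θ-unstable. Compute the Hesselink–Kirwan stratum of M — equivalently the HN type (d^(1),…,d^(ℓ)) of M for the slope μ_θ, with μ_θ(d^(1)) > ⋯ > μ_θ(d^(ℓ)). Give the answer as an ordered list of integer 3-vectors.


Via rank(M_{q-1}∘⋯∘M_p): M ≅ I[1,1], I[1,2], I[1,3], I[2,3], I[3,3].
μ_θ-semistable layers: μ^(1)=1; μ^(2)=0; μ^(3)=-1/2; μ^(4)=-2

((2, 1, 0); (1, 1, 1); (0, 1, 1); (0, 0, 1))


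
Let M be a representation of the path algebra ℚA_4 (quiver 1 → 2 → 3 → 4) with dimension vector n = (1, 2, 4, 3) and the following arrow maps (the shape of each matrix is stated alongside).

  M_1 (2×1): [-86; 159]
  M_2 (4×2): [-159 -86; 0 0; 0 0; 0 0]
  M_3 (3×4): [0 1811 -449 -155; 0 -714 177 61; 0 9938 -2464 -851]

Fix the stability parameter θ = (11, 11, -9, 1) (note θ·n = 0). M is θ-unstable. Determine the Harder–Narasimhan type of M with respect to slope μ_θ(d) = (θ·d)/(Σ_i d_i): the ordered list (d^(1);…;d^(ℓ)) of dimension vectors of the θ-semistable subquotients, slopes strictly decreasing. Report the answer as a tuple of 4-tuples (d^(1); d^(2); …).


Via rank(M_{q-1}∘⋯∘M_p): M ≅ I[1,2], I[2,3], I[3,4]^3.
μ_θ-semistable layers: μ^(1)=11; μ^(2)=1; μ^(3)=-9

((1, 1, 0, 0); (0, 1, 1, 3); (0, 0, 3, 0))


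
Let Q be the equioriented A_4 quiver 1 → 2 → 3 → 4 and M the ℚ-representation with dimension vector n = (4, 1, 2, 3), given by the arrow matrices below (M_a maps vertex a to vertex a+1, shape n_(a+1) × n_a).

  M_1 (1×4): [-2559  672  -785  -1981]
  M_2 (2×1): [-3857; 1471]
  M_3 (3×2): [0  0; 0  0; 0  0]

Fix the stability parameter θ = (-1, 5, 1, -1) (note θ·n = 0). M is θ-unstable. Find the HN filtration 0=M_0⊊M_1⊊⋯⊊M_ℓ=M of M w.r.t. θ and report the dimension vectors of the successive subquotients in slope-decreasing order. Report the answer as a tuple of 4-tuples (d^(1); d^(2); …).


Via rank(M_{q-1}∘⋯∘M_p): M ≅ I[1,1]^3, I[1,3], I[3,3], I[4,4]^3.
μ_θ-semistable layers: μ^(1)=3; μ^(2)=1; μ^(3)=-1

((0, 1, 1, 0); (0, 0, 1, 0); (4, 0, 0, 3))


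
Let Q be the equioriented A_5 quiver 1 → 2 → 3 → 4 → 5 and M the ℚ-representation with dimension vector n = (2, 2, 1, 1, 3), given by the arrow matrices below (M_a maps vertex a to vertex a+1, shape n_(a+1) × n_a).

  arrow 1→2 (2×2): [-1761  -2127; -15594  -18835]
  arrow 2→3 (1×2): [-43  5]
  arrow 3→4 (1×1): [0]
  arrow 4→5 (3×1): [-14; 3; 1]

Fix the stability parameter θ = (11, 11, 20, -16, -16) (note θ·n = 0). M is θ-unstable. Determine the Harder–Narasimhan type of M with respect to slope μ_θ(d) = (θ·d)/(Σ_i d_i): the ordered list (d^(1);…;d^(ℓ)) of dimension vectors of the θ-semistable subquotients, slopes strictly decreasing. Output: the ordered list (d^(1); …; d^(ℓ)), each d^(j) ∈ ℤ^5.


Interval decomposition of M: I[1,2], I[1,3], I[4,5], I[5,5]^2.
HN type (ℓ=3): μ^(1)=20; μ^(2)=11; μ^(3)=-16

((0, 0, 1, 0, 0); (2, 2, 0, 0, 0); (0, 0, 0, 1, 3))


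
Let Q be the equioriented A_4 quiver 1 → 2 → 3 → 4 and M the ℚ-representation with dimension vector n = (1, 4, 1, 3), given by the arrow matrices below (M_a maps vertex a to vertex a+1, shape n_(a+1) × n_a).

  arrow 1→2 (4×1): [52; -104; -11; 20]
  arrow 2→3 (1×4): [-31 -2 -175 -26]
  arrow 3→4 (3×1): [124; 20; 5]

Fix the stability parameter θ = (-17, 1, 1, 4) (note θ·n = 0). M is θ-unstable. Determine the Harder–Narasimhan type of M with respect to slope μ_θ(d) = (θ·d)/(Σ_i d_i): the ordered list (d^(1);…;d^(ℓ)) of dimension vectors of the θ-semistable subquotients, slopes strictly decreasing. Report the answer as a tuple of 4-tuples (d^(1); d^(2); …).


Via rank(M_{q-1}∘⋯∘M_p): M ≅ I[1,4], I[2,2]^3, I[4,4]^2.
μ_θ-semistable layers: μ^(1)=4; μ^(2)=1; μ^(3)=-17

((0, 0, 0, 3); (0, 4, 1, 0); (1, 0, 0, 0))


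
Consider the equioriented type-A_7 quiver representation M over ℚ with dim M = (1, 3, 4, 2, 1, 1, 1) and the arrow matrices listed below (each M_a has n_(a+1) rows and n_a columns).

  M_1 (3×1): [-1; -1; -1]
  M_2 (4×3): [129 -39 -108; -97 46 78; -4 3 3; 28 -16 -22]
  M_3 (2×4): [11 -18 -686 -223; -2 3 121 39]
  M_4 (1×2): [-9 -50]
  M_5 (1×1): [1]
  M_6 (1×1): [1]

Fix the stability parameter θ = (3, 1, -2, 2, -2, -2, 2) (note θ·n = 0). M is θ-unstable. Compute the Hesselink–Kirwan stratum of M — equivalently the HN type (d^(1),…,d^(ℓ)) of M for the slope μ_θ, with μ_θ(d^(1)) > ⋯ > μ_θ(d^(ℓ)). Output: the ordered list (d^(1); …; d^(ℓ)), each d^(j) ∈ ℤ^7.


Barcode: M ≅ I[1,7], I[2,3], I[2,4], I[3,3]. HN layers by μ_θ (4 steps, strictly decreasing):
  μ^(1)=2; μ^(2)=0; μ^(3)=-1/2; μ^(4)=-2

((0, 0, 0, 1, 0, 0, 1); (1, 1, 1, 1, 1, 1, 0); (0, 2, 2, 0, 0, 0, 0); (0, 0, 1, 0, 0, 0, 0))


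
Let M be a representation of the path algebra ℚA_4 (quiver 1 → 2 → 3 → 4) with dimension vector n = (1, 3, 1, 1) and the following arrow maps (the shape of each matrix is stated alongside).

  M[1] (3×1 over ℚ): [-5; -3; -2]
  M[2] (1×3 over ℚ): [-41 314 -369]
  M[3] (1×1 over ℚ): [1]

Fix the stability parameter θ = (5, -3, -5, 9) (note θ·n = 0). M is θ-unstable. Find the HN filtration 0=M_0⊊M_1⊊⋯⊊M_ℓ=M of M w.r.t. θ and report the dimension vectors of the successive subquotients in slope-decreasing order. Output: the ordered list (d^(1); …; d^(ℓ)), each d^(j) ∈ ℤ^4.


Barcode: M ≅ I[1,4], I[2,2]^2. HN layers by μ_θ (3 steps, strictly decreasing):
  μ^(1)=9; μ^(2)=-1; μ^(3)=-3

((0, 0, 0, 1); (1, 1, 1, 0); (0, 2, 0, 0))


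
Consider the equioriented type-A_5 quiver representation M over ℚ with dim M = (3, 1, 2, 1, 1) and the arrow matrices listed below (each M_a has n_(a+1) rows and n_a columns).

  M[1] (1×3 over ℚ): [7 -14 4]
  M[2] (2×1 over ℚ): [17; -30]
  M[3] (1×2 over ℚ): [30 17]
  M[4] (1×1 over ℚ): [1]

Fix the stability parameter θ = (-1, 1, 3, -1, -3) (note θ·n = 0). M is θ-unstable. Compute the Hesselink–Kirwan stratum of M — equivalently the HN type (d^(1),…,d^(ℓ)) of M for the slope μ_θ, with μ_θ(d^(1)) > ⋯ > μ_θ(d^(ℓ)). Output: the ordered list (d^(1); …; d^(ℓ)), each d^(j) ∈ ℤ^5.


Via rank(M_{q-1}∘⋯∘M_p): M ≅ I[1,1]^2, I[1,3], I[3,5].
μ_θ-semistable layers: μ^(1)=3; μ^(2)=1; μ^(3)=-1/3; μ^(4)=-1

((0, 0, 1, 0, 0); (0, 1, 0, 0, 0); (0, 0, 1, 1, 1); (3, 0, 0, 0, 0))


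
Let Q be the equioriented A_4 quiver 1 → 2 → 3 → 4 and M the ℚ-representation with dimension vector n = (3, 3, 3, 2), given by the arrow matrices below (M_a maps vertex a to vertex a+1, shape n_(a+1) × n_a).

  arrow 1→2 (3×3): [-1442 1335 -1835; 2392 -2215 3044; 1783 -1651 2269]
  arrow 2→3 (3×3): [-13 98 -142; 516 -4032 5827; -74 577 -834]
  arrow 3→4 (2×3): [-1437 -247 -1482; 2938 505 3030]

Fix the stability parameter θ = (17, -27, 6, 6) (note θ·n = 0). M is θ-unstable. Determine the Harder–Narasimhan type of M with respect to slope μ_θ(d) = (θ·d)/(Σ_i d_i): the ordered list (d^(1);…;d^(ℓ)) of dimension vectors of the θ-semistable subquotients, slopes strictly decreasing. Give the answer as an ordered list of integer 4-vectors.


Via rank(M_{q-1}∘⋯∘M_p): M ≅ I[1,3], I[1,4]^2.
μ_θ-semistable layers: μ^(1)=6; μ^(2)=-5

((0, 0, 3, 2); (3, 3, 0, 0))


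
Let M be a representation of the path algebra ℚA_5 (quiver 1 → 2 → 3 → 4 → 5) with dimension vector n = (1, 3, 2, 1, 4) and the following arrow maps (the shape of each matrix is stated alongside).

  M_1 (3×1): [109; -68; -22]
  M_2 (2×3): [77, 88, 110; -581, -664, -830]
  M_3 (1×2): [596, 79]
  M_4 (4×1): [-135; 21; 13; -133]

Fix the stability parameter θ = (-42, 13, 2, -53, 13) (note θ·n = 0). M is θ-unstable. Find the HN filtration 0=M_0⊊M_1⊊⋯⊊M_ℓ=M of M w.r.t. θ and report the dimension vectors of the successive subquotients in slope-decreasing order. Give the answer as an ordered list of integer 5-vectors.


Via rank(M_{q-1}∘⋯∘M_p): M ≅ I[1,5], I[2,2]^2, I[3,3], I[5,5]^3.
μ_θ-semistable layers: μ^(1)=13; μ^(2)=2; μ^(3)=-38/3; μ^(4)=-42

((0, 2, 0, 0, 4); (0, 0, 1, 0, 0); (0, 1, 1, 1, 0); (1, 0, 0, 0, 0))


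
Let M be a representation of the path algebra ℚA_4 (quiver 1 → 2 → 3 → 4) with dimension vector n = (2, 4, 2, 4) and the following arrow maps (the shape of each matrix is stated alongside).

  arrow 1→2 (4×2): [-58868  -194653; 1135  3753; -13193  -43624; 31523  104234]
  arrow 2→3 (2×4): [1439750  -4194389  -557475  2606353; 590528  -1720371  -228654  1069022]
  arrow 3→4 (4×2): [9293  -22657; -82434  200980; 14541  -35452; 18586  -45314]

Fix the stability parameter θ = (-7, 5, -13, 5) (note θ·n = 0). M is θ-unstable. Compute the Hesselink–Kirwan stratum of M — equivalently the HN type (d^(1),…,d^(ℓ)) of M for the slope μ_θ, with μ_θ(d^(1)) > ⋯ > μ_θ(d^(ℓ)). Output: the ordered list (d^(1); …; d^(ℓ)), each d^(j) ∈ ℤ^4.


Barcode: M ≅ I[1,4]^2, I[2,2]^2, I[4,4]^2. HN layers by μ_θ (3 steps, strictly decreasing):
  μ^(1)=5; μ^(2)=-4; μ^(3)=-7

((0, 2, 0, 4); (0, 2, 2, 0); (2, 0, 0, 0))


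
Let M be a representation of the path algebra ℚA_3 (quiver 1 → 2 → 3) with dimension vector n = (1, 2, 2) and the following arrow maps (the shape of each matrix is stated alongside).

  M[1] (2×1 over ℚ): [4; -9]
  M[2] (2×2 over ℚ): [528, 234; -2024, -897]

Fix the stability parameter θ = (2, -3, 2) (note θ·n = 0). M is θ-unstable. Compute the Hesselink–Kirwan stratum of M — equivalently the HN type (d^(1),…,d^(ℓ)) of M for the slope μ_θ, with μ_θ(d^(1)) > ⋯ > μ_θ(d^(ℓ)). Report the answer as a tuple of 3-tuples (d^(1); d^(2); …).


Interval decomposition of M: I[1,3], I[2,2], I[3,3].
HN type (ℓ=3): μ^(1)=2; μ^(2)=-1/2; μ^(3)=-3

((0, 0, 2); (1, 1, 0); (0, 1, 0))


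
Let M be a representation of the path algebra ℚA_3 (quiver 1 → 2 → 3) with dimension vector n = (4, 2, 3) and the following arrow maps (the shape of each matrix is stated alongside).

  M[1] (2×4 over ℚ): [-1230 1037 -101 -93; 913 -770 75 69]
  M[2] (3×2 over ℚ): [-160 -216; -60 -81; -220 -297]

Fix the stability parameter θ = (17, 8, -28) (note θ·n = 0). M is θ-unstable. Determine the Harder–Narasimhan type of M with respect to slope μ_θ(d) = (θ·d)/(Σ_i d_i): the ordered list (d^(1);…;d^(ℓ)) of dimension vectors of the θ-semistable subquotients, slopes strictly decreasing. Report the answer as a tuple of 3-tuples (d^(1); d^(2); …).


Interval decomposition of M: I[1,1]^2, I[1,2], I[1,3], I[3,3]^2.
HN type (ℓ=4): μ^(1)=17; μ^(2)=25/2; μ^(3)=-1; μ^(4)=-28

((2, 0, 0); (1, 1, 0); (1, 1, 1); (0, 0, 2))


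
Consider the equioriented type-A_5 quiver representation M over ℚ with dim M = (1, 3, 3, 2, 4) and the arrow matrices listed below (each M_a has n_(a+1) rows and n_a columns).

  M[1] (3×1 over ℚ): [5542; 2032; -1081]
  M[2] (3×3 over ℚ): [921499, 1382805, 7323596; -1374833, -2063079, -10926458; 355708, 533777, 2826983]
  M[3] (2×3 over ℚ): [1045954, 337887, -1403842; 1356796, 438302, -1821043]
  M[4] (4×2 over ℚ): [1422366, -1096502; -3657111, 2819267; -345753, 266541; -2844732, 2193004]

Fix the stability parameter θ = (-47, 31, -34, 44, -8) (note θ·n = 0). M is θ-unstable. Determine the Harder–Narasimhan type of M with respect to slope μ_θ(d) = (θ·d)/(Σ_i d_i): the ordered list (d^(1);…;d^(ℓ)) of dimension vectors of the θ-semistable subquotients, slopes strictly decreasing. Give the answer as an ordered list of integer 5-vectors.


Via rank(M_{q-1}∘⋯∘M_p): M ≅ I[1,5], I[2,3], I[2,4], I[5,5]^3.
μ_θ-semistable layers: μ^(1)=44; μ^(2)=18; μ^(3)=-3/2; μ^(4)=-8; μ^(5)=-47

((0, 0, 0, 1, 0); (0, 0, 0, 1, 1); (0, 3, 3, 0, 0); (0, 0, 0, 0, 3); (1, 0, 0, 0, 0))


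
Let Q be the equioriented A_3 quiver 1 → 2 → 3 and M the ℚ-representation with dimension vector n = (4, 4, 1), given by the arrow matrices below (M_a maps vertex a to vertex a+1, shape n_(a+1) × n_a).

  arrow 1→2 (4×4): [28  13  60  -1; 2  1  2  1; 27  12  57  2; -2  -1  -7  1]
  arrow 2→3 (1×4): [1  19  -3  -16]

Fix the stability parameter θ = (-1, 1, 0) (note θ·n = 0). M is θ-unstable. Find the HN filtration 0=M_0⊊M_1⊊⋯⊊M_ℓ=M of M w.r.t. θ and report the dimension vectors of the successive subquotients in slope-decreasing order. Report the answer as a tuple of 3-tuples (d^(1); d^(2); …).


Barcode: M ≅ I[1,2]^3, I[1,3]. HN layers by μ_θ (3 steps, strictly decreasing):
  μ^(1)=1; μ^(2)=1/2; μ^(3)=-1

((0, 3, 0); (0, 1, 1); (4, 0, 0))


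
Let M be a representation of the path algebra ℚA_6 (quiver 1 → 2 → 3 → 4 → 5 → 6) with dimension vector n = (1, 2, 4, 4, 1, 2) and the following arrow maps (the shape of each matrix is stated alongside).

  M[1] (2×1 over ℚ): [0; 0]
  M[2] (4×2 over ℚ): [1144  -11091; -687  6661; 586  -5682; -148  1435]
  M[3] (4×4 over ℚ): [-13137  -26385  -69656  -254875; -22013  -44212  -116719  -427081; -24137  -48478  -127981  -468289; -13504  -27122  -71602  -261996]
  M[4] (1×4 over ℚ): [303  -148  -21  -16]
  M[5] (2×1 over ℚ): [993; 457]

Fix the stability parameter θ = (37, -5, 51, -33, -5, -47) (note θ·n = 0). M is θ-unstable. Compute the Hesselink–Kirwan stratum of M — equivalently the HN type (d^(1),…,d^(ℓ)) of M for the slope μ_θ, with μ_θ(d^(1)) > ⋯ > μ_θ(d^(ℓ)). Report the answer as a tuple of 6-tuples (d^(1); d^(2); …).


Via rank(M_{q-1}∘⋯∘M_p): M ≅ I[1,1], I[2,3], I[2,6], I[3,3], I[3,4], I[4,4]^2, I[6,6].
μ_θ-semistable layers: μ^(1)=51; μ^(2)=37; μ^(3)=9; μ^(4)=-5; μ^(5)=-39/5; μ^(6)=-33; μ^(7)=-47

((0, 0, 2, 0, 0, 0); (1, 0, 0, 0, 0, 0); (0, 0, 1, 1, 0, 0); (0, 1, 0, 0, 0, 0); (0, 1, 1, 1, 1, 1); (0, 0, 0, 2, 0, 0); (0, 0, 0, 0, 0, 1))


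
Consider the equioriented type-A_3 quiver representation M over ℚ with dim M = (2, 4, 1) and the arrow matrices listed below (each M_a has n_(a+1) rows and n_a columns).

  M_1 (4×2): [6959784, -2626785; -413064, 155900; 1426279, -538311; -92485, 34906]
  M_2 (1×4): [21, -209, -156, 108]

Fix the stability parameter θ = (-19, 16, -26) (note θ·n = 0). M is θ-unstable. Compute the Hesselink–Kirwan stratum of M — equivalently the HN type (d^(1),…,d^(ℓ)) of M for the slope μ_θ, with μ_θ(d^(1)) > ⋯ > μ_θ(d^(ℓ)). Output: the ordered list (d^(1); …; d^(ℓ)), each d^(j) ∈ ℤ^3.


Interval decomposition of M: I[1,2], I[1,3], I[2,2]^2.
HN type (ℓ=3): μ^(1)=16; μ^(2)=-5; μ^(3)=-19

((0, 3, 0); (0, 1, 1); (2, 0, 0))


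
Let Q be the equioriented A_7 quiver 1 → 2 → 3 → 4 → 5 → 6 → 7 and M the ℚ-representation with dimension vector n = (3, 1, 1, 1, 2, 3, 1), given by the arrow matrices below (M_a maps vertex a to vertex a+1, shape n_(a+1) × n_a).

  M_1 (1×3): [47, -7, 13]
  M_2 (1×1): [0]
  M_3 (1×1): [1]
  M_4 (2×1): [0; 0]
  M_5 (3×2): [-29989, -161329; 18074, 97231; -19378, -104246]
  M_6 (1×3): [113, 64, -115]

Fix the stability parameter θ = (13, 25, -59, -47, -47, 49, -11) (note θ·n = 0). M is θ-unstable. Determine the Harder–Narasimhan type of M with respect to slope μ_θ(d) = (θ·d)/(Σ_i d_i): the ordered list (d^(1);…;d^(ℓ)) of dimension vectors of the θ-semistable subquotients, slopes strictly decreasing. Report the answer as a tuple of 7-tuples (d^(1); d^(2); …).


Interval decomposition of M: I[1,1]^2, I[1,2], I[3,4], I[5,6], I[5,7], I[6,6].
HN type (ℓ=6): μ^(1)=49; μ^(2)=25; μ^(3)=19; μ^(4)=13; μ^(5)=-47; μ^(6)=-59

((0, 0, 0, 0, 0, 2, 0); (0, 1, 0, 0, 0, 0, 0); (0, 0, 0, 0, 0, 1, 1); (3, 0, 0, 0, 0, 0, 0); (0, 0, 0, 1, 2, 0, 0); (0, 0, 1, 0, 0, 0, 0))


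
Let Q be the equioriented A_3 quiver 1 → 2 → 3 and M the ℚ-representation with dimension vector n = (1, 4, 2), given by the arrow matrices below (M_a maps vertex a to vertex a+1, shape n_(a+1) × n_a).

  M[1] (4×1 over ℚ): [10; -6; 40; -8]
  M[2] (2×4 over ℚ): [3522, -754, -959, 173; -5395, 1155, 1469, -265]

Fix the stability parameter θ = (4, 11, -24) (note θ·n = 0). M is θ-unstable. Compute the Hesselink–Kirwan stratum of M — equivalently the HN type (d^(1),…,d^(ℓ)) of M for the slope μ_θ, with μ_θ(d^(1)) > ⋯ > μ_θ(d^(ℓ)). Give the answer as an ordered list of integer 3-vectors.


Barcode: M ≅ I[1,2], I[2,2], I[2,3]^2. HN layers by μ_θ (3 steps, strictly decreasing):
  μ^(1)=11; μ^(2)=4; μ^(3)=-13/2

((0, 2, 0); (1, 0, 0); (0, 2, 2))
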